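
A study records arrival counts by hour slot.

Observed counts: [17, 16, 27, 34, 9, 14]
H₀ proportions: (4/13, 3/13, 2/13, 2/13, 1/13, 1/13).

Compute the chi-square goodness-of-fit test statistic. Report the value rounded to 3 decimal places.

n = 117; E_i = n·p_i = [36.00, 27.00, 18.00, 18.00, 9.00, 9.00]
χ² = (17−36.00)²/36.00 + (16−27.00)²/27.00 + (27−18.00)²/18.00 + (34−18.00)²/18.00 + (9−9.00)²/9.00 + (14−9.00)²/9.00 = 36.0093
df = 5

test statistic = 36.009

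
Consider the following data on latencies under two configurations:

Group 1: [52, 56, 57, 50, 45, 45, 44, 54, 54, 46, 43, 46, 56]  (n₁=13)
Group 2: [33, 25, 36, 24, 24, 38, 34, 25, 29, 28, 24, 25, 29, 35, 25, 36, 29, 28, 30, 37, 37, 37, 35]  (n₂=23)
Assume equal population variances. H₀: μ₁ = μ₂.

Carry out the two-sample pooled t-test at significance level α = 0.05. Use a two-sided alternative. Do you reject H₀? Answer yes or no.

reject H₀: yes

x̄₁=49.846, s₁=5.194, n₁=13
x̄₂=30.565, s₂=5.089, n₂=23
s_p² = [12·5.194² + 22·5.089²]/34 = 26.2748
SE = √(s_p²·(1/13+1/23)) = 1.7786
t = (49.846−30.565)/1.7786 = 10.8403
df = 34
p-value (two-sided) = 0.00000
At α=0.05: p < α → reject H₀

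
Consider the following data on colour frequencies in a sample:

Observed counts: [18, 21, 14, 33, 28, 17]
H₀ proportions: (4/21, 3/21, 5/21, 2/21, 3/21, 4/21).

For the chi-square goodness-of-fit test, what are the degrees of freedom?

degrees of freedom = 5

df = k − 1 = 6 − 1 = 5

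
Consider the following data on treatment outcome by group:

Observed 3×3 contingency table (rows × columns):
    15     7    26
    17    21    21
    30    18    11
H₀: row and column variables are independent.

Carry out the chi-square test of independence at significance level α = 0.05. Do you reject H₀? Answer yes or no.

reject H₀: yes

Row totals [48, 59, 59], col totals [62, 46, 58], n=166
χ² = (15−17.93)²/17.93 + (7−13.30)²/13.30 + (26−16.77)²/16.77 + (17−22.04)²/22.04 + (21−16.35)²/16.35 + (21−20.61)²/20.61 + (30−22.04)²/22.04 + (18−16.35)²/16.35 + (11−20.61)²/20.61 = 18.5517
df = 4
p-value (upper-tail) = 0.00096
At α=0.05: p < α → reject H₀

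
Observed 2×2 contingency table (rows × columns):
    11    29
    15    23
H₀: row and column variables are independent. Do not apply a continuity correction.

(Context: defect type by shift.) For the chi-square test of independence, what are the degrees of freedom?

df = (r−1)(c−1) = (2−1)·(2−1) = 1

degrees of freedom = 1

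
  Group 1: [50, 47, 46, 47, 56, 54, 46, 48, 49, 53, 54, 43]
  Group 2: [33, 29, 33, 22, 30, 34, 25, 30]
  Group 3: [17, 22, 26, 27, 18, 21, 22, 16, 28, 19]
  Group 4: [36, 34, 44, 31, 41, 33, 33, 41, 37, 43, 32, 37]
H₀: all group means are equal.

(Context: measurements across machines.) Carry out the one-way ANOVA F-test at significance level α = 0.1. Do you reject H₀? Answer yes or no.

reject H₀: yes

Group means [49.42, 29.50, 21.60, 36.83], grand mean 35.405
SSB = Σnᵢ(x̄ᵢ−x̄)² = 4565.136; SSW = ΣΣ(x−x̄ᵢ)² = 680.983
MSB = 4565.136/3 = 1521.7119; MSW = 680.983/38 = 17.9206
F = MSB/MSW = 84.9140
df = (3, 38)
p-value (upper-tail) = 0.00000
At α=0.1: p < α → reject H₀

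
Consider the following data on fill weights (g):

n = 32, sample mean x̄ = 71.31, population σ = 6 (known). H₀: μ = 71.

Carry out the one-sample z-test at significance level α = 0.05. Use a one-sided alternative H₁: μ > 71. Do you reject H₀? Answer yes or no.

SE = σ/√n = 6/√32 = 1.0607
z = (x̄−μ₀)/SE = (71.31−71)/1.0607 = 0.2923
p-value (one-sided, H₁ greater) = 0.38504
At α=0.05: p ≥ α → fail to reject H₀

reject H₀: no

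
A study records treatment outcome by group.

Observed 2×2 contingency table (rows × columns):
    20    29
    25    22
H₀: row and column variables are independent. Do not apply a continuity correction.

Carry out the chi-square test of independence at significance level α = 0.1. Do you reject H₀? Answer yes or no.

reject H₀: no

Row totals [49, 47], col totals [45, 51], n=96
χ² = (20−22.97)²/22.97 + (29−26.03)²/26.03 + (25−22.03)²/22.03 + (22−24.97)²/24.97 = 1.4753
df = 1
p-value (upper-tail) = 0.22451
At α=0.1: p ≥ α → fail to reject H₀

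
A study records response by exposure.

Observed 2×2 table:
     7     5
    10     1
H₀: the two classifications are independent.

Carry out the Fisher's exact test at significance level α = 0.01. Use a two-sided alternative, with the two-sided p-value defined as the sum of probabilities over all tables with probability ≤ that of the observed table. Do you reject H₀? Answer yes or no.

reject H₀: no

Margins: r₁=12, r₂=11, c₁=17, c₂=6, n=23
p_obs = C(12,7)·C(11,10)/C(23,17); sum pmf over tables with pmf ≤ p_obs
p-value (two-sided) = 0.15495
At α=0.01: p ≥ α → fail to reject H₀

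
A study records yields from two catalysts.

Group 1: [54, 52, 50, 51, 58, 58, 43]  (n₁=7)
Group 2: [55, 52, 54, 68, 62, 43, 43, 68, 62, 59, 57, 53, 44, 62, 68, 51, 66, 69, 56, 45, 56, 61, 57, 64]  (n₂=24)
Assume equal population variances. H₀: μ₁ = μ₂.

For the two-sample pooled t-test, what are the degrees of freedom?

degrees of freedom = 29

df = n₁ + n₂ − 2 = 7 + 24 − 2 = 29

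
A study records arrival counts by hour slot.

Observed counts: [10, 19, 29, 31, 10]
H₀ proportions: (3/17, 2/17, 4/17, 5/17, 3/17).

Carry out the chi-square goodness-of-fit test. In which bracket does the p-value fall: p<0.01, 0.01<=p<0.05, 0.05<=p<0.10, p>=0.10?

p-value bracket: 0.01<=p<0.05

n = 99; E_i = n·p_i = [17.47, 11.65, 23.29, 29.12, 17.47]
χ² = (10−17.47)²/17.47 + (19−11.65)²/11.65 + (29−23.29)²/23.29 + (31−29.12)²/29.12 + (10−17.47)²/17.47 = 12.5503
df = 4
p-value (upper-tail) = 0.01370
→ bracket: 0.01<=p<0.05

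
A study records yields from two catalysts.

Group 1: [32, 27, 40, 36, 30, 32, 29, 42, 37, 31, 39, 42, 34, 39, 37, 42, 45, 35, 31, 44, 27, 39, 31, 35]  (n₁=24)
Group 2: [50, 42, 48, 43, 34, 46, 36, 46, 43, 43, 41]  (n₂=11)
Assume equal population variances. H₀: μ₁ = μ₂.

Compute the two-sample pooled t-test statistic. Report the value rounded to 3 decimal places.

x̄₁=35.667, s₁=5.338, n₁=24
x̄₂=42.909, s₂=4.763, n₂=11
s_p² = [23·5.338² + 10·4.763²]/33 = 26.7346
SE = √(s_p²·(1/24+1/11)) = 1.8826
t = (35.667−42.909)/1.8826 = -3.8469
df = 33

test statistic = -3.847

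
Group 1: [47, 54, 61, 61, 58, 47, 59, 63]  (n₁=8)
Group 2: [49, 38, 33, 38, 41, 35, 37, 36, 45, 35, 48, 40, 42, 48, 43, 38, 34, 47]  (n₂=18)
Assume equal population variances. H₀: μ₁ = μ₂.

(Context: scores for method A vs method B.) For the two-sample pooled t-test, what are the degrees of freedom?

degrees of freedom = 24

df = n₁ + n₂ − 2 = 8 + 18 − 2 = 24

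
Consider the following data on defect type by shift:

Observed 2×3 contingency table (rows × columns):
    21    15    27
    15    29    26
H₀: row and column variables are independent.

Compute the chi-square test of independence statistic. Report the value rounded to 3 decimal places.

Row totals [63, 70], col totals [36, 44, 53], n=133
χ² = (21−17.05)²/17.05 + (15−20.84)²/20.84 + (27−25.11)²/25.11 + (15−18.95)²/18.95 + (29−23.16)²/23.16 + (26−27.89)²/27.89 = 5.1192
df = 2

test statistic = 5.119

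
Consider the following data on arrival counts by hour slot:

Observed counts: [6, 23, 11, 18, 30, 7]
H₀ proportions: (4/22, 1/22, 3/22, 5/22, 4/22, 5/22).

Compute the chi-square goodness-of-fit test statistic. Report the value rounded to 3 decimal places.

n = 95; E_i = n·p_i = [17.27, 4.32, 12.95, 21.59, 17.27, 21.59]
χ² = (6−17.27)²/17.27 + (23−4.32)²/4.32 + (11−12.95)²/12.95 + (18−21.59)²/21.59 + (30−17.27)²/17.27 + (7−21.59)²/21.59 = 108.3109
df = 5

test statistic = 108.311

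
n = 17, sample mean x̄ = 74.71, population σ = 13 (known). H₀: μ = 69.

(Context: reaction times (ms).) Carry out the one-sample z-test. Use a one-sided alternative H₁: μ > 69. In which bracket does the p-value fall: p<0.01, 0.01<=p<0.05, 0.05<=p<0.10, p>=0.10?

p-value bracket: 0.01<=p<0.05

SE = σ/√n = 13/√17 = 3.1530
z = (x̄−μ₀)/SE = (74.71−69)/3.1530 = 1.8110
p-value (one-sided, H₁ greater) = 0.03507
→ bracket: 0.01<=p<0.05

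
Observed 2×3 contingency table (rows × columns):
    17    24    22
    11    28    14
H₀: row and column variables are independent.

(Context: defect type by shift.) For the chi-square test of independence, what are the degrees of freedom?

degrees of freedom = 2

df = (r−1)(c−1) = (2−1)·(3−1) = 2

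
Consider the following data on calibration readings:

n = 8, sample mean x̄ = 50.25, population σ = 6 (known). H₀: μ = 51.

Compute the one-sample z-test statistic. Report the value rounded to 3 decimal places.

SE = σ/√n = 6/√8 = 2.1213
z = (x̄−μ₀)/SE = (50.25−51)/2.1213 = -0.3536

test statistic = -0.354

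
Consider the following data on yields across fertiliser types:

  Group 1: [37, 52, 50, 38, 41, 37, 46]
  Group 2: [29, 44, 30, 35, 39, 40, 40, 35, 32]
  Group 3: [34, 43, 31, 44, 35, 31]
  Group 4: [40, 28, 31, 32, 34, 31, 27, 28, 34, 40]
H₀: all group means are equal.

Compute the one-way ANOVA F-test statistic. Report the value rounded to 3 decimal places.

test statistic = 5.293

Group means [43.00, 36.00, 36.33, 32.50], grand mean 36.500
SSB = Σnᵢ(x̄ᵢ−x̄)² = 458.167; SSW = ΣΣ(x−x̄ᵢ)² = 807.833
MSB = 458.167/3 = 152.7222; MSW = 807.833/28 = 28.8512
F = MSB/MSW = 5.2934
df = (3, 28)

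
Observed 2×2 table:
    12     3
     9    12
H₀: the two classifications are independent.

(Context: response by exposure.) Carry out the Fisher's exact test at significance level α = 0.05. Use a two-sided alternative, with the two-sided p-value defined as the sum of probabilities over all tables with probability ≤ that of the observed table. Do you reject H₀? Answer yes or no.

Margins: r₁=15, r₂=21, c₁=21, c₂=15, n=36
p_obs = C(15,12)·C(21,9)/C(36,21); sum pmf over tables with pmf ≤ p_obs
p-value (two-sided) = 0.04073
At α=0.05: p < α → reject H₀

reject H₀: yes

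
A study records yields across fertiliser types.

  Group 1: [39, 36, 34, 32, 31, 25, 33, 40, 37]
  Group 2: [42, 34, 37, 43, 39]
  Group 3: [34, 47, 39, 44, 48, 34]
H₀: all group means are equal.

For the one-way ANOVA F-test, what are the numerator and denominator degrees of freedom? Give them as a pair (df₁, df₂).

degrees of freedom = [2, 17]

k = 3 groups, N = 20 total
df = (k−1, N−k) = (3−1, 20−3) = (2, 17)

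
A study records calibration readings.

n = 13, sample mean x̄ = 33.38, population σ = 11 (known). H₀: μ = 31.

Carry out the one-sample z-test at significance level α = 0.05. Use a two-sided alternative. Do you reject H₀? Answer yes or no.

SE = σ/√n = 11/√13 = 3.0509
z = (x̄−μ₀)/SE = (33.38−31)/3.0509 = 0.7801
p-value (two-sided) = 0.43533
At α=0.05: p ≥ α → fail to reject H₀

reject H₀: no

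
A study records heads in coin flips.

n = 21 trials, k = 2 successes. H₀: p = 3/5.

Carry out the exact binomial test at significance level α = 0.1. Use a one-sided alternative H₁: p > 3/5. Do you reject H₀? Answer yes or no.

reject H₀: no

Exact binomial: n=21, k=2, p₀=3/5=0.6000
P(X≥2) from Σ C(n,i)·p₀^i·(1−p₀)^(n−i)
p-value (one-sided, H₁ greater) = 1.00000
At α=0.1: p ≥ α → fail to reject H₀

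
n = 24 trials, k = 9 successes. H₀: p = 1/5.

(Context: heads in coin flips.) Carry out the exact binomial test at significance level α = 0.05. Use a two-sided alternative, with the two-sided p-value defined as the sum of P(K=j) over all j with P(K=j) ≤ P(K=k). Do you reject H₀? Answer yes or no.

Exact binomial: n=24, k=9, p₀=1/5=0.2000
P(X=j) = C(n,j)·p₀^j·(1−p₀)^(n−j); p = Σ P(X=j) over j with P(X=j) ≤ P(X=9)
p-value (two-sided) = 0.04090
At α=0.05: p < α → reject H₀

reject H₀: yes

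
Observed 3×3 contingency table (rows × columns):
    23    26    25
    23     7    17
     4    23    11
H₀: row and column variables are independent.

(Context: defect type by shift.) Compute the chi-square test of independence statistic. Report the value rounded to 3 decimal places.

Row totals [74, 47, 38], col totals [50, 56, 53], n=159
χ² = (23−23.27)²/23.27 + (26−26.06)²/26.06 + (25−24.67)²/24.67 + (23−14.78)²/14.78 + (7−16.55)²/16.55 + (17−15.67)²/15.67 + (4−11.95)²/11.95 + (23−13.38)²/13.38 + (11−12.67)²/12.67 = 22.6241
df = 4

test statistic = 22.624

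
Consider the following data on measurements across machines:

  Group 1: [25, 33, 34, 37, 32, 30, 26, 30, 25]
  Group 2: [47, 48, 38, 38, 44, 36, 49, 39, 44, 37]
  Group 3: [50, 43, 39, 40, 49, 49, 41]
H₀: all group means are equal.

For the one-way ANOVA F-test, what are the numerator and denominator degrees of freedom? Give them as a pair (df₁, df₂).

k = 3 groups, N = 26 total
df = (k−1, N−k) = (3−1, 26−3) = (2, 23)

degrees of freedom = [2, 23]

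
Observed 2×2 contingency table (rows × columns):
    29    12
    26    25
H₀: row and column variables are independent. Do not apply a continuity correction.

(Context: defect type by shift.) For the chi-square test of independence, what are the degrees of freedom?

df = (r−1)(c−1) = (2−1)·(2−1) = 1

degrees of freedom = 1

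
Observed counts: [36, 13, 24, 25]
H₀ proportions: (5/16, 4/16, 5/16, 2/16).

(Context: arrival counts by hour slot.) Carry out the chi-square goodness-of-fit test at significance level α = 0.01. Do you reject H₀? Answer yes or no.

reject H₀: yes

n = 98; E_i = n·p_i = [30.62, 24.50, 30.62, 12.25]
χ² = (36−30.62)²/30.62 + (13−24.50)²/24.50 + (24−30.62)²/30.62 + (25−12.25)²/12.25 = 21.0449
df = 3
p-value (upper-tail) = 0.00010
At α=0.01: p < α → reject H₀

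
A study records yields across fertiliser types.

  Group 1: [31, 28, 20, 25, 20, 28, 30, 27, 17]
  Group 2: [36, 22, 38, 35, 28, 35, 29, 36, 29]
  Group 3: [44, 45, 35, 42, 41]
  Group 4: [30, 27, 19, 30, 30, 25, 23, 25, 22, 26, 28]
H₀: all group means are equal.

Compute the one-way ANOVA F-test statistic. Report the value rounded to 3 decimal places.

Group means [25.11, 32.00, 41.40, 25.91], grand mean 29.588
SSB = Σnᵢ(x̄ᵢ−x̄)² = 1079.237; SSW = ΣΣ(x−x̄ᵢ)² = 606.998
MSB = 1079.237/3 = 359.7458; MSW = 606.998/30 = 20.2333
F = MSB/MSW = 17.7799
df = (3, 30)

test statistic = 17.780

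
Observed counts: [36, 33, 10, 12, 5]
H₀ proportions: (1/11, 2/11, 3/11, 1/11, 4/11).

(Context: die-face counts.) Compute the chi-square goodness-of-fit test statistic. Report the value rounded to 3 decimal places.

test statistic = 135.926

n = 96; E_i = n·p_i = [8.73, 17.45, 26.18, 8.73, 34.91]
χ² = (36−8.73)²/8.73 + (33−17.45)²/17.45 + (10−26.18)²/26.18 + (12−8.73)²/8.73 + (5−34.91)²/34.91 = 135.9262
df = 4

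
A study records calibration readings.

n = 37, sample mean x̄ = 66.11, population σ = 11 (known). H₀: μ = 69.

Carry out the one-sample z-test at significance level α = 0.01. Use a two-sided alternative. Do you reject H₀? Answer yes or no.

SE = σ/√n = 11/√37 = 1.8084
z = (x̄−μ₀)/SE = (66.11−69)/1.8084 = -1.5981
p-value (two-sided) = 0.11002
At α=0.01: p ≥ α → fail to reject H₀

reject H₀: no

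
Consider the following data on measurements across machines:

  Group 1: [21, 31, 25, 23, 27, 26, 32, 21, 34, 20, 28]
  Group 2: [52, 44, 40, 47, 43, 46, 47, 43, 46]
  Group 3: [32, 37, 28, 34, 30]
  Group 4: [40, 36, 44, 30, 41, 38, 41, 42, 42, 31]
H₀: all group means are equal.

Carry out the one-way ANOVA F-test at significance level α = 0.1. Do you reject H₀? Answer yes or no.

Group means [26.18, 45.33, 32.20, 38.50], grand mean 35.486
SSB = Σnᵢ(x̄ᵢ−x̄)² = 1969.806; SSW = ΣΣ(x−x̄ᵢ)² = 570.936
MSB = 1969.806/3 = 656.6022; MSW = 570.936/31 = 18.4173
F = MSB/MSW = 35.6514
df = (3, 31)
p-value (upper-tail) = 0.00000
At α=0.1: p < α → reject H₀

reject H₀: yes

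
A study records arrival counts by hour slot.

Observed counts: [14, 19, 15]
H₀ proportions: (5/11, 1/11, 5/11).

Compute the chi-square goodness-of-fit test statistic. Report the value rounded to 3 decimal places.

n = 48; E_i = n·p_i = [21.82, 4.36, 21.82]
χ² = (14−21.82)²/21.82 + (19−4.36)²/4.36 + (15−21.82)²/21.82 = 54.0250
df = 2

test statistic = 54.025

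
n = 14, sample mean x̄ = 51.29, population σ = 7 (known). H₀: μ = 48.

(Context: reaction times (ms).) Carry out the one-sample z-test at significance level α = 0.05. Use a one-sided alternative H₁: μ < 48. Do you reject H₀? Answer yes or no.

SE = σ/√n = 7/√14 = 1.8708
z = (x̄−μ₀)/SE = (51.29−48)/1.8708 = 1.7586
p-value (one-sided, H₁ less) = 0.96068
At α=0.05: p ≥ α → fail to reject H₀

reject H₀: no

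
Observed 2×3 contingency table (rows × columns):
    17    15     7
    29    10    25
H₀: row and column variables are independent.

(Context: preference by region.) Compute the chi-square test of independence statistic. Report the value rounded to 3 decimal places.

Row totals [39, 64], col totals [46, 25, 32], n=103
χ² = (17−17.42)²/17.42 + (15−9.47)²/9.47 + (7−12.12)²/12.12 + (29−28.58)²/28.58 + (10−15.53)²/15.53 + (25−19.88)²/19.88 = 8.7000
df = 2

test statistic = 8.700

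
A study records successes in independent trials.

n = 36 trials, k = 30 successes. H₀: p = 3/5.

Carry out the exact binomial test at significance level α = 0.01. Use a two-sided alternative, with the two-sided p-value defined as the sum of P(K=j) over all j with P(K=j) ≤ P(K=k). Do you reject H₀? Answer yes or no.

reject H₀: yes

Exact binomial: n=36, k=30, p₀=3/5=0.6000
P(X=j) = C(n,j)·p₀^j·(1−p₀)^(n−j); p = Σ P(X=j) over j with P(X=j) ≤ P(X=30)
p-value (two-sided) = 0.00352
At α=0.01: p < α → reject H₀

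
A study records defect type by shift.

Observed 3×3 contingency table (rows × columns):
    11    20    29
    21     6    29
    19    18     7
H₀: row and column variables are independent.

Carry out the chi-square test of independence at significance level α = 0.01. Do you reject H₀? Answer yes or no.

reject H₀: yes

Row totals [60, 56, 44], col totals [51, 44, 65], n=160
χ² = (11−19.12)²/19.12 + (20−16.50)²/16.50 + (29−24.38)²/24.38 + (21−17.85)²/17.85 + (6−15.40)²/15.40 + (29−22.75)²/22.75 + (19−14.03)²/14.03 + (18−12.10)²/12.10 + (7−17.88)²/17.88 = 24.3402
df = 4
p-value (upper-tail) = 0.00007
At α=0.01: p < α → reject H₀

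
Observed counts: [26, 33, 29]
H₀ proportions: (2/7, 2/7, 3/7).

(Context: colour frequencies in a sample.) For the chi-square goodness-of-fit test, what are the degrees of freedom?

df = k − 1 = 3 − 1 = 2

degrees of freedom = 2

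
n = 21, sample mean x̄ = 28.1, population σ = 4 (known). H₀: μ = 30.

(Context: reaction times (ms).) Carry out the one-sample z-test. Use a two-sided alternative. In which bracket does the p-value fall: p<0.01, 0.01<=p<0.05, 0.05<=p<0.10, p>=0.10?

p-value bracket: 0.01<=p<0.05

SE = σ/√n = 4/√21 = 0.8729
z = (x̄−μ₀)/SE = (28.1−30)/0.8729 = -2.1767
p-value (two-sided) = 0.02950
→ bracket: 0.01<=p<0.05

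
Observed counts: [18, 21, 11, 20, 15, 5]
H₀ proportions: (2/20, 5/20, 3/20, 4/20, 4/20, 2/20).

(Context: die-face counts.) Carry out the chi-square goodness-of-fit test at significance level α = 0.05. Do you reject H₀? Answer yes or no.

reject H₀: yes

n = 90; E_i = n·p_i = [9.00, 22.50, 13.50, 18.00, 18.00, 9.00]
χ² = (18−9.00)²/9.00 + (21−22.50)²/22.50 + (11−13.50)²/13.50 + (20−18.00)²/18.00 + (15−18.00)²/18.00 + (5−9.00)²/9.00 = 12.0630
df = 5
p-value (upper-tail) = 0.03394
At α=0.05: p < α → reject H₀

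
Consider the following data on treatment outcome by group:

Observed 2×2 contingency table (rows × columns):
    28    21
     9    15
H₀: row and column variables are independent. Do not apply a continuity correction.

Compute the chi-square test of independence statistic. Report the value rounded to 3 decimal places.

test statistic = 2.487

Row totals [49, 24], col totals [37, 36], n=73
χ² = (28−24.84)²/24.84 + (21−24.16)²/24.16 + (9−12.16)²/12.16 + (15−11.84)²/11.84 = 2.4868
df = 1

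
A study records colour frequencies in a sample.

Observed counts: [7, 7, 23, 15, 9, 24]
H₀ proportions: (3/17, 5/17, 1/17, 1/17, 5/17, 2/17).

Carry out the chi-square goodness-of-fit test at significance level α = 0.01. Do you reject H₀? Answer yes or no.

n = 85; E_i = n·p_i = [15.00, 25.00, 5.00, 5.00, 25.00, 10.00]
χ² = (7−15.00)²/15.00 + (7−25.00)²/25.00 + (23−5.00)²/5.00 + (15−5.00)²/5.00 + (9−25.00)²/25.00 + (24−10.00)²/10.00 = 131.8667
df = 5
p-value (upper-tail) = 0.00000
At α=0.01: p < α → reject H₀

reject H₀: yes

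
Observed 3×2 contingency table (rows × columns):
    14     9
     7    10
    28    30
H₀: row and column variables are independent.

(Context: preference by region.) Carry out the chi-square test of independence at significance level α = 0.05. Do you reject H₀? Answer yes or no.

reject H₀: no

Row totals [23, 17, 58], col totals [49, 49], n=98
χ² = (14−11.50)²/11.50 + (9−11.50)²/11.50 + (7−8.50)²/8.50 + (10−8.50)²/8.50 + (28−29.00)²/29.00 + (30−29.00)²/29.00 = 1.6853
df = 2
p-value (upper-tail) = 0.43056
At α=0.05: p ≥ α → fail to reject H₀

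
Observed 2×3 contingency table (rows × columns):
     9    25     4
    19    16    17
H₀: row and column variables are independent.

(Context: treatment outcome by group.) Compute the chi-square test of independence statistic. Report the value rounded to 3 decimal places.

test statistic = 11.700

Row totals [38, 52], col totals [28, 41, 21], n=90
χ² = (9−11.82)²/11.82 + (25−17.31)²/17.31 + (4−8.87)²/8.87 + (19−16.18)²/16.18 + (16−23.69)²/23.69 + (17−12.13)²/12.13 = 11.7000
df = 2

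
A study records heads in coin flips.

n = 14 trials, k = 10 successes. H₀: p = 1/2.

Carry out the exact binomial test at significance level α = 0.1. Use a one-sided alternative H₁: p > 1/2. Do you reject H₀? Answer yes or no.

reject H₀: yes

Exact binomial: n=14, k=10, p₀=1/2=0.5000
P(X≥10) from Σ C(n,i)·p₀^i·(1−p₀)^(n−i)
p-value (one-sided, H₁ greater) = 0.08978
At α=0.1: p < α → reject H₀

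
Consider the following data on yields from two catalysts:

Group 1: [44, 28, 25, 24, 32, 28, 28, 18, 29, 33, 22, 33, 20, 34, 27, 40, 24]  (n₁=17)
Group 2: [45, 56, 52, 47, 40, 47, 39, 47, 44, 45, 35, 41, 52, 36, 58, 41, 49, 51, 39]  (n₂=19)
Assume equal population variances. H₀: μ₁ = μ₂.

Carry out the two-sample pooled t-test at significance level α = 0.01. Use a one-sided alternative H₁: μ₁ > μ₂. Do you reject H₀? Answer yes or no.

x̄₁=28.765, s₁=6.778, n₁=17
x̄₂=45.474, s₂=6.492, n₂=19
s_p² = [16·6.778² + 18·6.492²]/34 = 43.9352
SE = √(s_p²·(1/17+1/19)) = 2.2129
t = (28.765−45.474)/2.2129 = -7.5508
df = 34
p-value (one-sided, H₁ greater) = 1.00000
At α=0.01: p ≥ α → fail to reject H₀

reject H₀: no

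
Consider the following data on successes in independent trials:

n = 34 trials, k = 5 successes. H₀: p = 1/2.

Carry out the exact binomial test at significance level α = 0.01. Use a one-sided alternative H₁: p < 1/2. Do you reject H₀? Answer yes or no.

reject H₀: yes

Exact binomial: n=34, k=5, p₀=1/2=0.5000
P(X≤5) from Σ C(n,i)·p₀^i·(1−p₀)^(n−i)
p-value (one-sided, H₁ less) = 0.00002
At α=0.01: p < α → reject H₀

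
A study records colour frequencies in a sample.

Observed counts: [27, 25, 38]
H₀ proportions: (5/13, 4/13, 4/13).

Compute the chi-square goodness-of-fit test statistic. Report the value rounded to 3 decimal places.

test statistic = 5.774

n = 90; E_i = n·p_i = [34.62, 27.69, 27.69]
χ² = (27−34.62)²/34.62 + (25−27.69)²/27.69 + (38−27.69)²/27.69 = 5.7739
df = 2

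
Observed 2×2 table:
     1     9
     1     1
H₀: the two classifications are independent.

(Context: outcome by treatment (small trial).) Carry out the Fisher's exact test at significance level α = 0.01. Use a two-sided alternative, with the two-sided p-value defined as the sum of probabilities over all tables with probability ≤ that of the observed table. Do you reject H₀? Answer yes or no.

Margins: r₁=10, r₂=2, c₁=2, c₂=10, n=12
p_obs = C(10,1)·C(2,1)/C(12,2); sum pmf over tables with pmf ≤ p_obs
p-value (two-sided) = 0.31818
At α=0.01: p ≥ α → fail to reject H₀

reject H₀: no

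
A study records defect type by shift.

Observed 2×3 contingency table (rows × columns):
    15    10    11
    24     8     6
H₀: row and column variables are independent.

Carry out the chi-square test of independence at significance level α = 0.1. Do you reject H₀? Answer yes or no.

reject H₀: no

Row totals [36, 38], col totals [39, 18, 17], n=74
χ² = (15−18.97)²/18.97 + (10−8.76)²/8.76 + (11−8.27)²/8.27 + (24−20.03)²/20.03 + (8−9.24)²/9.24 + (6−8.73)²/8.73 = 3.7184
df = 2
p-value (upper-tail) = 0.15580
At α=0.1: p ≥ α → fail to reject H₀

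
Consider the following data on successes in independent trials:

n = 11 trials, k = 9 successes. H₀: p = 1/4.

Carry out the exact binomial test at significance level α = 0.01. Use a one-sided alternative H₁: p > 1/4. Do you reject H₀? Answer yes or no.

Exact binomial: n=11, k=9, p₀=1/4=0.2500
P(X≥9) from Σ C(n,i)·p₀^i·(1−p₀)^(n−i)
p-value (one-sided, H₁ greater) = 0.00013
At α=0.01: p < α → reject H₀

reject H₀: yes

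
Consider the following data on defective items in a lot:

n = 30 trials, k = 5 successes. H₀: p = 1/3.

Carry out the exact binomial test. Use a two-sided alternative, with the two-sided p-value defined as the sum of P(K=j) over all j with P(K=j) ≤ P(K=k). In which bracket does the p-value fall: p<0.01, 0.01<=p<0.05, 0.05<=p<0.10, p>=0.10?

p-value bracket: 0.05<=p<0.10

Exact binomial: n=30, k=5, p₀=1/3=0.3333
P(X=j) = C(n,j)·p₀^j·(1−p₀)^(n−j); p = Σ P(X=j) over j with P(X=j) ≤ P(X=5)
p-value (two-sided) = 0.05425
→ bracket: 0.05<=p<0.10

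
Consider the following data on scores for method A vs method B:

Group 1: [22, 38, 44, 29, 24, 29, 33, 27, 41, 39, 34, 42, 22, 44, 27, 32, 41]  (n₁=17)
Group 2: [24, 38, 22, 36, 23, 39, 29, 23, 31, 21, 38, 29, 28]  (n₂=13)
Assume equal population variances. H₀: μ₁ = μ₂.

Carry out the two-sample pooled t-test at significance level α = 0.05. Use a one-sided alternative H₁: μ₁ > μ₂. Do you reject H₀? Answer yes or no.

x̄₁=33.412, s₁=7.657, n₁=17
x̄₂=29.308, s₂=6.613, n₂=13
s_p² = [16·7.657² + 12·6.613²]/28 = 52.2460
SE = √(s_p²·(1/17+1/13)) = 2.6631
t = (33.412−29.308)/2.6631 = 1.5411
df = 28
p-value (one-sided, H₁ greater) = 0.06726
At α=0.05: p ≥ α → fail to reject H₀

reject H₀: no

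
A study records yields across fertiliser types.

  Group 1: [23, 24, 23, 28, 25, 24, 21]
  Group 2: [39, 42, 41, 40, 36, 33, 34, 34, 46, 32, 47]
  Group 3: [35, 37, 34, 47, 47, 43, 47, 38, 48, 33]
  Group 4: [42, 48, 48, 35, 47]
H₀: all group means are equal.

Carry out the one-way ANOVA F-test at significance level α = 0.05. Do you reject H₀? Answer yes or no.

reject H₀: yes

Group means [24.00, 38.55, 40.90, 44.00], grand mean 37.000
SSB = Σnᵢ(x̄ᵢ−x̄)² = 1606.373; SSW = ΣΣ(x−x̄ᵢ)² = 757.627
MSB = 1606.373/3 = 535.4576; MSW = 757.627/29 = 26.1251
F = MSB/MSW = 20.4959
df = (3, 29)
p-value (upper-tail) = 0.00000
At α=0.05: p < α → reject H₀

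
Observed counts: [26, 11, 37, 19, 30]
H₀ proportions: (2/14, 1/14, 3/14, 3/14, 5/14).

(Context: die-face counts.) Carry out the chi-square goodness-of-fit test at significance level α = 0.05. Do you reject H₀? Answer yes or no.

n = 123; E_i = n·p_i = [17.57, 8.79, 26.36, 26.36, 43.93]
χ² = (26−17.57)²/17.57 + (11−8.79)²/8.79 + (37−26.36)²/26.36 + (19−26.36)²/26.36 + (30−43.93)²/43.93 = 15.3686
df = 4
p-value (upper-tail) = 0.00399
At α=0.05: p < α → reject H₀

reject H₀: yes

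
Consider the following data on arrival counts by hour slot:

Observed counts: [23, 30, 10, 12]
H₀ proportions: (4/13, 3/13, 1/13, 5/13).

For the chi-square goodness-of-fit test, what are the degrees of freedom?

degrees of freedom = 3

df = k − 1 = 4 − 1 = 3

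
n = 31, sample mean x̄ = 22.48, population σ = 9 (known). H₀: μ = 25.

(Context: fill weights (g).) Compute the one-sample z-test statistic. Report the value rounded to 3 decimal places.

SE = σ/√n = 9/√31 = 1.6164
z = (x̄−μ₀)/SE = (22.48−25)/1.6164 = -1.5590

test statistic = -1.559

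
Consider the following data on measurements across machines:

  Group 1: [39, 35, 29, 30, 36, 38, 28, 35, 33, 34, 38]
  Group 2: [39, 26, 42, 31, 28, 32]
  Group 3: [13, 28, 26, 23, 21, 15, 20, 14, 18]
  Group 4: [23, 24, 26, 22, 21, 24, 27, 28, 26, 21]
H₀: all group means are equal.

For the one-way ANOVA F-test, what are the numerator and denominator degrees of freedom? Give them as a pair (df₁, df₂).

k = 4 groups, N = 36 total
df = (k−1, N−k) = (4−1, 36−4) = (3, 32)

degrees of freedom = [3, 32]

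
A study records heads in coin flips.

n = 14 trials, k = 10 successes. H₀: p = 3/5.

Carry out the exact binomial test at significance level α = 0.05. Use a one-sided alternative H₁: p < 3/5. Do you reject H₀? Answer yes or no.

reject H₀: no

Exact binomial: n=14, k=10, p₀=3/5=0.6000
P(X≤10) from Σ C(n,i)·p₀^i·(1−p₀)^(n−i)
p-value (one-sided, H₁ less) = 0.87569
At α=0.05: p ≥ α → fail to reject H₀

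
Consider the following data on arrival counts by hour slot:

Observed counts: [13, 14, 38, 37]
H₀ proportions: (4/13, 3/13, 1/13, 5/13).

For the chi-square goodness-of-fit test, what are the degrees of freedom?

degrees of freedom = 3

df = k − 1 = 4 − 1 = 3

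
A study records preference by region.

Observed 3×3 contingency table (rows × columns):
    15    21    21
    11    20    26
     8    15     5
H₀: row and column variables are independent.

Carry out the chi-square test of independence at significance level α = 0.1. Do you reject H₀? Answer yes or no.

reject H₀: no

Row totals [57, 57, 28], col totals [34, 56, 52], n=142
χ² = (15−13.65)²/13.65 + (21−22.48)²/22.48 + (21−20.87)²/20.87 + (11−13.65)²/13.65 + (20−22.48)²/22.48 + (26−20.87)²/20.87 + (8−6.70)²/6.70 + (15−11.04)²/11.04 + (5−10.25)²/10.25 = 6.6390
df = 4
p-value (upper-tail) = 0.15624
At α=0.1: p ≥ α → fail to reject H₀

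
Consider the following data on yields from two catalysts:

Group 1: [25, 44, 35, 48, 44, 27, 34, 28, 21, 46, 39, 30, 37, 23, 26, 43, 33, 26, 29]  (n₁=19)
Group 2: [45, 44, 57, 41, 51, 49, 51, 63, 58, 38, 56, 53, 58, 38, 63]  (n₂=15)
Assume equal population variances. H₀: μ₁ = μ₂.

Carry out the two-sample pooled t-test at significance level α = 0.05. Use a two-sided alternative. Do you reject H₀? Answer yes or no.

x̄₁=33.579, s₁=8.428, n₁=19
x̄₂=51.000, s₂=8.358, n₂=15
s_p² = [18·8.428² + 14·8.358²]/32 = 70.5197
SE = √(s_p²·(1/19+1/15)) = 2.9005
t = (33.579−51.000)/2.9005 = -6.0062
df = 32
p-value (two-sided) = 0.00000
At α=0.05: p < α → reject H₀

reject H₀: yes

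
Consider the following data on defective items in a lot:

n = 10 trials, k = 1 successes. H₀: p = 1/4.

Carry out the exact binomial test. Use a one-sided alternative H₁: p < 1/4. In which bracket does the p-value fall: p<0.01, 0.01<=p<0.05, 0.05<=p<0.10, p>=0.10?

Exact binomial: n=10, k=1, p₀=1/4=0.2500
P(X≤1) from Σ C(n,i)·p₀^i·(1−p₀)^(n−i)
p-value (one-sided, H₁ less) = 0.24403
→ bracket: p>=0.10

p-value bracket: p>=0.10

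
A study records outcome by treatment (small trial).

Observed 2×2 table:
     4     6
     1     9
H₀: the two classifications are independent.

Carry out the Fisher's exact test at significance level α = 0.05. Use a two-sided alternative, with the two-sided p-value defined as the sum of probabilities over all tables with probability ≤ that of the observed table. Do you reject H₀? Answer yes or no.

Margins: r₁=10, r₂=10, c₁=5, c₂=15, n=20
p_obs = C(10,4)·C(10,1)/C(20,5); sum pmf over tables with pmf ≤ p_obs
p-value (two-sided) = 0.30341
At α=0.05: p ≥ α → fail to reject H₀

reject H₀: no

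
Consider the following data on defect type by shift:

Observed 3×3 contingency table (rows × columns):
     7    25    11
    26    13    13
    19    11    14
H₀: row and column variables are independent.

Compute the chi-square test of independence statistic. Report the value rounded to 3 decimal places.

test statistic = 17.455

Row totals [43, 52, 44], col totals [52, 49, 38], n=139
χ² = (7−16.09)²/16.09 + (25−15.16)²/15.16 + (11−11.76)²/11.76 + (26−19.45)²/19.45 + (13−18.33)²/18.33 + (13−14.22)²/14.22 + (19−16.46)²/16.46 + (11−15.51)²/15.51 + (14−12.03)²/12.03 = 17.4550
df = 4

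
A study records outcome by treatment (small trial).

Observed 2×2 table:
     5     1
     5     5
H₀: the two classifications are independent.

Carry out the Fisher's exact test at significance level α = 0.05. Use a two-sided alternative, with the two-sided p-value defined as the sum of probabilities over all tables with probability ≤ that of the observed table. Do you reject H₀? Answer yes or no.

Margins: r₁=6, r₂=10, c₁=10, c₂=6, n=16
p_obs = C(6,5)·C(10,5)/C(16,10); sum pmf over tables with pmf ≤ p_obs
p-value (two-sided) = 0.30694
At α=0.05: p ≥ α → fail to reject H₀

reject H₀: no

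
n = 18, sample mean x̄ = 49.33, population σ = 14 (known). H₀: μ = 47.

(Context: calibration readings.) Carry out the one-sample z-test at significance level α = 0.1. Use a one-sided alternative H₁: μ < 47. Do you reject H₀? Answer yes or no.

SE = σ/√n = 14/√18 = 3.2998
z = (x̄−μ₀)/SE = (49.33−47)/3.2998 = 0.7061
p-value (one-sided, H₁ less) = 0.75994
At α=0.1: p ≥ α → fail to reject H₀

reject H₀: no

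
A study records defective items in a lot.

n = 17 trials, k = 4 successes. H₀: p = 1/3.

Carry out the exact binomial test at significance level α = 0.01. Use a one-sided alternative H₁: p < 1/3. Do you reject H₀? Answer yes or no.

Exact binomial: n=17, k=4, p₀=1/3=0.3333
P(X≤4) from Σ C(n,i)·p₀^i·(1−p₀)^(n−i)
p-value (one-sided, H₁ less) = 0.28140
At α=0.01: p ≥ α → fail to reject H₀

reject H₀: no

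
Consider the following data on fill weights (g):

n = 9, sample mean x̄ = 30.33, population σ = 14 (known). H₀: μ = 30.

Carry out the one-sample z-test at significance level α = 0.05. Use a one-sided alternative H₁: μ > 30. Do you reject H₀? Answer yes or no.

SE = σ/√n = 14/√9 = 4.6667
z = (x̄−μ₀)/SE = (30.33−30)/4.6667 = 0.0707
p-value (one-sided, H₁ greater) = 0.47181
At α=0.05: p ≥ α → fail to reject H₀

reject H₀: no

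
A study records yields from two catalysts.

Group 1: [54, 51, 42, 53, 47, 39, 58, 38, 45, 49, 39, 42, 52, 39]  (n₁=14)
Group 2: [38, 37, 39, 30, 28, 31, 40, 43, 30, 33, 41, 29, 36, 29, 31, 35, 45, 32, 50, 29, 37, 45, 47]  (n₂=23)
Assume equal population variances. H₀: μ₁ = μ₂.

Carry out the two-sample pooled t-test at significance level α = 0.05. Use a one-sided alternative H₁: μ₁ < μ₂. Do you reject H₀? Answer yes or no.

reject H₀: no

x̄₁=46.286, s₁=6.627, n₁=14
x̄₂=36.304, s₂=6.540, n₂=23
s_p² = [13·6.627² + 22·6.540²]/35 = 43.1922
SE = √(s_p²·(1/14+1/23)) = 2.2278
t = (46.286−36.304)/2.2278 = 4.4804
df = 35
p-value (one-sided, H₁ less) = 0.99996
At α=0.05: p ≥ α → fail to reject H₀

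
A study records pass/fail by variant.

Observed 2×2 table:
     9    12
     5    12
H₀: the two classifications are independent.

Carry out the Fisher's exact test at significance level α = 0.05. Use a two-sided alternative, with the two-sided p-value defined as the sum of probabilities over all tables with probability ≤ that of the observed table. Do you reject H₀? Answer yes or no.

Margins: r₁=21, r₂=17, c₁=14, c₂=24, n=38
p_obs = C(21,9)·C(17,5)/C(38,14); sum pmf over tables with pmf ≤ p_obs
p-value (two-sided) = 0.50568
At α=0.05: p ≥ α → fail to reject H₀

reject H₀: no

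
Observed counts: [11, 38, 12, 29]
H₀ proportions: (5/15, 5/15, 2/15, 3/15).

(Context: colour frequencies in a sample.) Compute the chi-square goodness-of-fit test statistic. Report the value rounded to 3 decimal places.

n = 90; E_i = n·p_i = [30.00, 30.00, 12.00, 18.00]
χ² = (11−30.00)²/30.00 + (38−30.00)²/30.00 + (12−12.00)²/12.00 + (29−18.00)²/18.00 = 20.8889
df = 3

test statistic = 20.889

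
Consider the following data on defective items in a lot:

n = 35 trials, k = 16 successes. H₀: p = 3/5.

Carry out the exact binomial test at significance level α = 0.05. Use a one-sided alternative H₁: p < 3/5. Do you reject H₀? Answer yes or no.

Exact binomial: n=35, k=16, p₀=3/5=0.6000
P(X≤16) from Σ C(n,i)·p₀^i·(1−p₀)^(n−i)
p-value (one-sided, H₁ less) = 0.06153
At α=0.05: p ≥ α → fail to reject H₀

reject H₀: no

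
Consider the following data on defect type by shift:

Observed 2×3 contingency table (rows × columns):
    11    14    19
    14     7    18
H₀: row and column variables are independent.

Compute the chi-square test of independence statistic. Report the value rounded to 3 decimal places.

test statistic = 2.428

Row totals [44, 39], col totals [25, 21, 37], n=83
χ² = (11−13.25)²/13.25 + (14−11.13)²/11.13 + (19−19.61)²/19.61 + (14−11.75)²/11.75 + (7−9.87)²/9.87 + (18−17.39)²/17.39 = 2.4280
df = 2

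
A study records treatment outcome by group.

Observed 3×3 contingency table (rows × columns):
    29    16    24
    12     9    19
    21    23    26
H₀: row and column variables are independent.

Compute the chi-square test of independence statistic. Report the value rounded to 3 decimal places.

Row totals [69, 40, 70], col totals [62, 48, 69], n=179
χ² = (29−23.90)²/23.90 + (16−18.50)²/18.50 + (24−26.60)²/26.60 + (12−13.85)²/13.85 + (9−10.73)²/10.73 + (19−15.42)²/15.42 + (21−24.25)²/24.25 + (23−18.77)²/18.77 + (26−26.98)²/26.98 = 4.4617
df = 4

test statistic = 4.462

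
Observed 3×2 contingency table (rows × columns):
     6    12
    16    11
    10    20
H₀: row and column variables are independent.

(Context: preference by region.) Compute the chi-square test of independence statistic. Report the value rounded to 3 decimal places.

test statistic = 4.748

Row totals [18, 27, 30], col totals [32, 43], n=75
χ² = (6−7.68)²/7.68 + (12−10.32)²/10.32 + (16−11.52)²/11.52 + (11−15.48)²/15.48 + (10−12.80)²/12.80 + (20−17.20)²/17.20 = 4.7481
df = 2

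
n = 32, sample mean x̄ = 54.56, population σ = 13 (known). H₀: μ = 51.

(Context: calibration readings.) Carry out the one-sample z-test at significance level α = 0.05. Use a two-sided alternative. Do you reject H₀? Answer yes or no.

SE = σ/√n = 13/√32 = 2.2981
z = (x̄−μ₀)/SE = (54.56−51)/2.2981 = 1.5491
p-value (two-sided) = 0.12136
At α=0.05: p ≥ α → fail to reject H₀

reject H₀: no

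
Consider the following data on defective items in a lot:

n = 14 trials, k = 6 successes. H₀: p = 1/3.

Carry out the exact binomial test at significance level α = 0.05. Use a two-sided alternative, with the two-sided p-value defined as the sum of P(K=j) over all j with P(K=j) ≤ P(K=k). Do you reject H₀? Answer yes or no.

Exact binomial: n=14, k=6, p₀=1/3=0.3333
P(X=j) = C(n,j)·p₀^j·(1−p₀)^(n−j); p = Σ P(X=j) over j with P(X=j) ≤ P(X=6)
p-value (two-sided) = 0.57139
At α=0.05: p ≥ α → fail to reject H₀

reject H₀: no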